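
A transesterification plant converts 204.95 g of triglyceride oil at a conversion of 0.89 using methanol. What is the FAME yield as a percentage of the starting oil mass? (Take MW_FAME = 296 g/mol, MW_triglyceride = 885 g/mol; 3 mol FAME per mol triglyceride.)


m_FAME = oil * conv * (3 * 296 / 885) = oil * conv * (888/885)
= 204.95 * 0.89 * 888 / 885
= 183.0238 g
Y = m_FAME / oil * 100 = conv * (888/885) * 100
= 0.89 * 888 / 885 * 100
= 89.30%

89.30%


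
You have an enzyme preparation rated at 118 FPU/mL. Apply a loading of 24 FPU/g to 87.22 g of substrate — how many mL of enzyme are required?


V = dosage * m_sub / activity
V = 24 * 87.22 / 118
V = 17.7397 mL

17.7397 mL


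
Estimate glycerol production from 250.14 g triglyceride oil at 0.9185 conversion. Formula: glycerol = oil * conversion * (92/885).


glycerol = oil * conv * (92/885)
= 250.14 * 0.9185 * 92 / 885
= 23.8840 g

23.8840 g


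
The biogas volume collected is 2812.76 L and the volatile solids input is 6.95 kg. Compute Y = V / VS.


Y = V / VS
= 2812.76 / 6.95
= 404.7137 L/kg VS

404.7137 L/kg VS


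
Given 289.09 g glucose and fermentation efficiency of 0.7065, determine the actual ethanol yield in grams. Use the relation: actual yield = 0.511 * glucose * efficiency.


Actual ethanol: m = 0.511 * 289.09 * 0.7065
m = 104.3677 g

104.3677 g


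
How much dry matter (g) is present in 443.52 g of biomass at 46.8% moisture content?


Wd = Ww * (1 - MC/100)
= 443.52 * (1 - 46.8/100)
= 235.9526 g

235.9526 g


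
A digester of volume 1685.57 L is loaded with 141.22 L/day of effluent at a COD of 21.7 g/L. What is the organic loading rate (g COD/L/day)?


OLR = Q * S / V
= 141.22 * 21.7 / 1685.57
= 1.8181 g/L/day

1.8181 g/L/day


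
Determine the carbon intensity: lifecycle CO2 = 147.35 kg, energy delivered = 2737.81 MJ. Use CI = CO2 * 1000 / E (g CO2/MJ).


CI = CO2 * 1000 / E
= 147.35 * 1000 / 2737.81
= 53.8204 g CO2/MJ

53.8204 g CO2/MJ


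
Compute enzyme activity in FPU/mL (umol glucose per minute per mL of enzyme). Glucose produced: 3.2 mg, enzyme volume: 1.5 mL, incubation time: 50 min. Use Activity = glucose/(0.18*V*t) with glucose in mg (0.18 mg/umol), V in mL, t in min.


Activity = glucose_mg / (0.18 mg/umol * V_mL * t_min)
= 3.2 / (0.18 * 1.5 * 50)
= 0.2370 FPU/mL

0.2370 FPU/mL


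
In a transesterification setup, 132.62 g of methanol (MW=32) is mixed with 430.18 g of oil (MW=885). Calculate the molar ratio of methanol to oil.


Molar ratio = n_MeOH / n_oil = (MeOH/32) / (oil/885) = (MeOH * 885) / (32 * oil)
= (132.62 * 885) / (32 * 430.18)
= 8.5261

8.5261


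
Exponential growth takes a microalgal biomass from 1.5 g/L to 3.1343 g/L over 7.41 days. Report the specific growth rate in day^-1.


mu = ln(X2/X1) / dt
= ln(3.1343/1.5) / 7.41
= 0.0995 per day

0.0995 per day


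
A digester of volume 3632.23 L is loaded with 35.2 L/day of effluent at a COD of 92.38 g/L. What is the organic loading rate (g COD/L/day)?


OLR = Q * S / V
= 35.2 * 92.38 / 3632.23
= 0.8953 g/L/day

0.8953 g/L/day


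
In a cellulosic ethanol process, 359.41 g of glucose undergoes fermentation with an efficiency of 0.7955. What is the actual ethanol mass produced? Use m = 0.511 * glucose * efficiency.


Actual ethanol: m = 0.511 * 359.41 * 0.7955
m = 146.1003 g

146.1003 g


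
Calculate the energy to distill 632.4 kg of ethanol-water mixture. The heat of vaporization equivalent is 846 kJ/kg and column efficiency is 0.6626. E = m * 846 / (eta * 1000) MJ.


E = m * 846 / (eta * 1000)
= 632.4 * 846 / (0.6626 * 1000)
= 807.4410 MJ

807.4410 MJ


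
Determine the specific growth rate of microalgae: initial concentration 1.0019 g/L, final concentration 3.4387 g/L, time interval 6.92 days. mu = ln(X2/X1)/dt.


mu = ln(X2/X1) / dt
= ln(3.4387/1.0019) / 6.92
= 0.1782 per day

0.1782 per day


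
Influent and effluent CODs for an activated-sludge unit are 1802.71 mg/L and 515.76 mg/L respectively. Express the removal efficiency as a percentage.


eta = (COD_in - COD_out) / COD_in * 100
= (1802.71 - 515.76) / 1802.71 * 100
= 71.3897%

71.3897%


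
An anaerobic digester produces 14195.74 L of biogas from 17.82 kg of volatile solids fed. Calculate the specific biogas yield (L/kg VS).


Y = V / VS
= 14195.74 / 17.82
= 796.6184 L/kg VS

796.6184 L/kg VS


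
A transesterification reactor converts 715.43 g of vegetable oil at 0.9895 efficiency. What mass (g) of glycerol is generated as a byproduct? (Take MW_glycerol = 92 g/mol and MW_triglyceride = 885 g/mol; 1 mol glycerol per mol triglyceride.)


glycerol = oil * conv * (92/885)
= 715.43 * 0.9895 * 92 / 885
= 73.5915 g

73.5915 g


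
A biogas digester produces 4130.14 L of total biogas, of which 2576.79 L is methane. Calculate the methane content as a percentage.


CH4% = V_CH4 / V_total * 100
= 2576.79 / 4130.14 * 100
= 62.3899%

62.3899%


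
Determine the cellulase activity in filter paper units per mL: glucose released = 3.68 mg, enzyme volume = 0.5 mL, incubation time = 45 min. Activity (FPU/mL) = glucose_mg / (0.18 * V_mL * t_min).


Activity = glucose_mg / (0.18 mg/umol * V_mL * t_min)
= 3.68 / (0.18 * 0.5 * 45)
= 0.9086 FPU/mL

0.9086 FPU/mL


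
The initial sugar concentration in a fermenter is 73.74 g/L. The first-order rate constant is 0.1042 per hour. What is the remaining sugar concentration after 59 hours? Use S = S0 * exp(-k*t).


S = S0 * exp(-k * t)
S = 73.74 * exp(-0.1042 * 59)
S = 0.1577 g/L

0.1577 g/L


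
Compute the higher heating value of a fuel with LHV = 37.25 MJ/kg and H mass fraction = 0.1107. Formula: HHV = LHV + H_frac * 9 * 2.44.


HHV = LHV + H_frac * 9 * 2.44
= 37.25 + 0.1107 * 9 * 2.44
= 39.6810 MJ/kg

39.6810 MJ/kg


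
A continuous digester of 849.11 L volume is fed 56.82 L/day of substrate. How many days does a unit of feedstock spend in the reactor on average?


HRT = V / Q
= 849.11 / 56.82
= 14.9439 days

14.9439 days


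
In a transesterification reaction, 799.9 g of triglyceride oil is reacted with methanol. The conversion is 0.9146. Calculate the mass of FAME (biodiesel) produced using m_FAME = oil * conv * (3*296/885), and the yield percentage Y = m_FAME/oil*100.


m_FAME = oil * conv * (3 * 296 / 885) = oil * conv * (888/885)
= 799.9 * 0.9146 * 888 / 885
= 734.0685 g
Y = m_FAME / oil * 100 = conv * (888/885) * 100
= 0.9146 * 888 / 885 * 100
= 91.77%

734.0685 g FAME; Y = 91.77%


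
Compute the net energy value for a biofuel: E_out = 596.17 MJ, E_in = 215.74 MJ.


NEV = E_out - E_in
= 596.17 - 215.74
= 380.4300 MJ

380.4300 MJ


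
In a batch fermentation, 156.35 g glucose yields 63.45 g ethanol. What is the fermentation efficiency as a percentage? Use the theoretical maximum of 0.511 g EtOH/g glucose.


Fermentation efficiency = (actual / (0.511 * glucose)) * 100
= (63.45 / (0.511 * 156.35)) * 100
= 79.4169%

79.4169%


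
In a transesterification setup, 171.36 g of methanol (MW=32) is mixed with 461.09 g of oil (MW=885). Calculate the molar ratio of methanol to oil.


Molar ratio = n_MeOH / n_oil = (MeOH/32) / (oil/885) = (MeOH * 885) / (32 * oil)
= (171.36 * 885) / (32 * 461.09)
= 10.2782

10.2782


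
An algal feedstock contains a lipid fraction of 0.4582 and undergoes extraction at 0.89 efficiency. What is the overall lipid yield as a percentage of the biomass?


Y = lipid_content * extraction_eff * 100
= 0.4582 * 0.89 * 100
= 40.7798%

40.7798%


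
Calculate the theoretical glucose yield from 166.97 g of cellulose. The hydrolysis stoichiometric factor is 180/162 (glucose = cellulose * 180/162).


glucose = cellulose * 180/162
= 166.97 * 180/162
= 185.5222 g

185.5222 g


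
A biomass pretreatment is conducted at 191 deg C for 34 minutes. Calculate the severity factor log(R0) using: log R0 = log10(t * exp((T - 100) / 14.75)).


logR0 = log10(t * exp((T - 100) / 14.75))
= log10(34 * exp((191 - 100) / 14.75))
= 4.2109

4.2109


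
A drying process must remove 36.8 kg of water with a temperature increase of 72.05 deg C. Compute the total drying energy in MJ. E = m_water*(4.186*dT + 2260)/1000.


E = m_water * (4.186 * dT + 2260) / 1000
= 36.8 * (4.186 * 72.05 + 2260) / 1000
= 94.2669 MJ

94.2669 MJ


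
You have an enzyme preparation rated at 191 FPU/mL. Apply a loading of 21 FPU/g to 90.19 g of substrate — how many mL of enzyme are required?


V = dosage * m_sub / activity
V = 21 * 90.19 / 191
V = 9.9162 mL

9.9162 mL


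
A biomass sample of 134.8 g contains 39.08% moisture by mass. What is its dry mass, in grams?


Wd = Ww * (1 - MC/100)
= 134.8 * (1 - 39.08/100)
= 82.1202 g

82.1202 g


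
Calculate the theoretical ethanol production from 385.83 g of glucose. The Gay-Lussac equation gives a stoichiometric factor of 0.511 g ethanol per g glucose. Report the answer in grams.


Theoretical ethanol yield: m_EtOH = 0.511 * m_glucose
m_EtOH = 0.511 * 385.83 = 197.1591 g

197.1591 g


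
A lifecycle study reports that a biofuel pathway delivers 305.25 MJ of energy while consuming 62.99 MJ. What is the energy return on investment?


EROI = E_out / E_in
= 305.25 / 62.99
= 4.8460

4.8460


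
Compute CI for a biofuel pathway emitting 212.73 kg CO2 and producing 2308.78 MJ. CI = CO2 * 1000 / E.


CI = CO2 * 1000 / E
= 212.73 * 1000 / 2308.78
= 92.1396 g CO2/MJ

92.1396 g CO2/MJ


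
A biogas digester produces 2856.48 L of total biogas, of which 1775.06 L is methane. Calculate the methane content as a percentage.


CH4% = V_CH4 / V_total * 100
= 1775.06 / 2856.48 * 100
= 62.1415%

62.1415%


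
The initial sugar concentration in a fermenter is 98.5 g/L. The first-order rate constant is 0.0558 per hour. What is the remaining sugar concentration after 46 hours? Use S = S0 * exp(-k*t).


S = S0 * exp(-k * t)
S = 98.5 * exp(-0.0558 * 46)
S = 7.5629 g/L

7.5629 g/L


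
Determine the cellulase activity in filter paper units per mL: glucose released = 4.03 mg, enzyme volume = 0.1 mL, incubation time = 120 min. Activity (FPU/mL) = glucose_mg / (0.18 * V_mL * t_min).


Activity = glucose_mg / (0.18 mg/umol * V_mL * t_min)
= 4.03 / (0.18 * 0.1 * 120)
= 1.8657 FPU/mL

1.8657 FPU/mL


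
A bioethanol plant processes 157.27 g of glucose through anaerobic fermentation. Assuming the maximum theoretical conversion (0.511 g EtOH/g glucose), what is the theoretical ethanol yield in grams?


Theoretical ethanol yield: m_EtOH = 0.511 * m_glucose
m_EtOH = 0.511 * 157.27 = 80.3650 g

80.3650 g


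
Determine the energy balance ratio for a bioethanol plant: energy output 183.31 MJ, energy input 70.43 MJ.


EROI = E_out / E_in
= 183.31 / 70.43
= 2.6027

2.6027


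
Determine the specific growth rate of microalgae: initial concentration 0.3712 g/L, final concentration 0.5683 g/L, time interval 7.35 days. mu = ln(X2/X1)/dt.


mu = ln(X2/X1) / dt
= ln(0.5683/0.3712) / 7.35
= 0.0579 per day

0.0579 per day


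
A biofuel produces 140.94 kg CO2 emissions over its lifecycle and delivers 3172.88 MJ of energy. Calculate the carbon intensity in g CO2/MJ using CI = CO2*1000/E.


CI = CO2 * 1000 / E
= 140.94 * 1000 / 3172.88
= 44.4202 g CO2/MJ

44.4202 g CO2/MJ


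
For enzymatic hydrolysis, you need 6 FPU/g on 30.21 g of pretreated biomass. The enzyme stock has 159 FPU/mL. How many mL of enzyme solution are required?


V = dosage * m_sub / activity
V = 6 * 30.21 / 159
V = 1.1400 mL

1.1400 mL


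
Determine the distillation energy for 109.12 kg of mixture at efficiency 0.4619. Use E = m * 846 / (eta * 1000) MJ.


E = m * 846 / (eta * 1000)
= 109.12 * 846 / (0.4619 * 1000)
= 199.8604 MJ

199.8604 MJ


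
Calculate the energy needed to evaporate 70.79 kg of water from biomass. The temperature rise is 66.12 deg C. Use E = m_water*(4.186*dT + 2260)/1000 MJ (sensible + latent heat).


E = m_water * (4.186 * dT + 2260) / 1000
= 70.79 * (4.186 * 66.12 + 2260) / 1000
= 179.5785 MJ

179.5785 MJ


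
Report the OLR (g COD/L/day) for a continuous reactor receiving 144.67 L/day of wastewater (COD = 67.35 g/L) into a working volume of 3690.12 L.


OLR = Q * S / V
= 144.67 * 67.35 / 3690.12
= 2.6404 g/L/day

2.6404 g/L/day


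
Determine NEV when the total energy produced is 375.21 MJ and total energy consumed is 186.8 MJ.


NEV = E_out - E_in
= 375.21 - 186.8
= 188.4100 MJ

188.4100 MJ


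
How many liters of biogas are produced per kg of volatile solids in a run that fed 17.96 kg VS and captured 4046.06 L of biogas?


Y = V / VS
= 4046.06 / 17.96
= 225.2817 L/kg VS

225.2817 L/kg VS


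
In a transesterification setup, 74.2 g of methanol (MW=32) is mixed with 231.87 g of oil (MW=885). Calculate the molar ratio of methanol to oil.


Molar ratio = n_MeOH / n_oil = (MeOH/32) / (oil/885) = (MeOH * 885) / (32 * oil)
= (74.2 * 885) / (32 * 231.87)
= 8.8502

8.8502


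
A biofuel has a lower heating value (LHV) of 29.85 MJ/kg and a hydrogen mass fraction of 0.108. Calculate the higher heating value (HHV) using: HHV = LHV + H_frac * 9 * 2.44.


HHV = LHV + H_frac * 9 * 2.44
= 29.85 + 0.108 * 9 * 2.44
= 32.2217 MJ/kg

32.2217 MJ/kg


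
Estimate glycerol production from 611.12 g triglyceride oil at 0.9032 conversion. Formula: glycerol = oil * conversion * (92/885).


glycerol = oil * conv * (92/885)
= 611.12 * 0.9032 * 92 / 885
= 57.3793 g

57.3793 g


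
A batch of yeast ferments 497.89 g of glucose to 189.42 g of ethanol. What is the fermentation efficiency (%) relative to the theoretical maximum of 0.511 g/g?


Fermentation efficiency = (actual / (0.511 * glucose)) * 100
= (189.42 / (0.511 * 497.89)) * 100
= 74.4512%

74.4512%


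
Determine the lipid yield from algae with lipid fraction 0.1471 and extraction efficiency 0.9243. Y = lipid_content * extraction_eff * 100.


Y = lipid_content * extraction_eff * 100
= 0.1471 * 0.9243 * 100
= 13.5965%

13.5965%


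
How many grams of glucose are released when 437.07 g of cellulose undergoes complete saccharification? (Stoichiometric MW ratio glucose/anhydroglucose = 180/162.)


glucose = cellulose * 180/162
= 437.07 * 180/162
= 485.6333 g

485.6333 g


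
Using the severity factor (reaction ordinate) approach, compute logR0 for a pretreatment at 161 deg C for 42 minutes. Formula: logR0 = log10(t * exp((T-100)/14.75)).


logR0 = log10(t * exp((T - 100) / 14.75))
= log10(42 * exp((161 - 100) / 14.75))
= 3.4193

3.4193


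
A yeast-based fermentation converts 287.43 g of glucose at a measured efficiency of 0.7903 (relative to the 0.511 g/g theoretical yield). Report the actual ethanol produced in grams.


Actual ethanol: m = 0.511 * 287.43 * 0.7903
m = 116.0767 g

116.0767 g


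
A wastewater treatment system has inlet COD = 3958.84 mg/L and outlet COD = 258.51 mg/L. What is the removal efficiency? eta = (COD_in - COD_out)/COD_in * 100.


eta = (COD_in - COD_out) / COD_in * 100
= (3958.84 - 258.51) / 3958.84 * 100
= 93.4701%

93.4701%


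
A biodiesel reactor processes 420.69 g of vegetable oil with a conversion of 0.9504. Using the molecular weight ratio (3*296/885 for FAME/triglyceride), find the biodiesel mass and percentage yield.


m_FAME = oil * conv * (3 * 296 / 885) = oil * conv * (888/885)
= 420.69 * 0.9504 * 888 / 885
= 401.1791 g
Y = m_FAME / oil * 100 = conv * (888/885) * 100
= 0.9504 * 888 / 885 * 100
= 95.36%

401.1791 g FAME; Y = 95.36%


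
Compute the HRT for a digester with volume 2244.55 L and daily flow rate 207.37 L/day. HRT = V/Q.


HRT = V / Q
= 2244.55 / 207.37
= 10.8239 days

10.8239 days


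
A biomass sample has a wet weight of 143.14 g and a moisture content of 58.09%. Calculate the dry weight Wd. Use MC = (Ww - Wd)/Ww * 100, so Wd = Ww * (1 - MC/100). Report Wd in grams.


Wd = Ww * (1 - MC/100)
= 143.14 * (1 - 58.09/100)
= 59.9900 g

59.9900 g


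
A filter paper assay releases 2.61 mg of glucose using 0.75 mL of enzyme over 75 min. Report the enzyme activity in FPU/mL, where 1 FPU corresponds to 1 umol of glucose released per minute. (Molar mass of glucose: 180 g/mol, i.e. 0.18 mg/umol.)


Activity = glucose_mg / (0.18 mg/umol * V_mL * t_min)
= 2.61 / (0.18 * 0.75 * 75)
= 0.2578 FPU/mL

0.2578 FPU/mL


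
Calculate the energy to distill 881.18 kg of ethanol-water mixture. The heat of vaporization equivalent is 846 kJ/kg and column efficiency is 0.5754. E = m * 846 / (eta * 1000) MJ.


E = m * 846 / (eta * 1000)
= 881.18 * 846 / (0.5754 * 1000)
= 1295.5827 MJ

1295.5827 MJ


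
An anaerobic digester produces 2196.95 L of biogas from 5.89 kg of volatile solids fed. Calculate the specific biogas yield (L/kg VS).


Y = V / VS
= 2196.95 / 5.89
= 372.9966 L/kg VS

372.9966 L/kg VS


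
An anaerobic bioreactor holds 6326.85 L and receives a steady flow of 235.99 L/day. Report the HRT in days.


HRT = V / Q
= 6326.85 / 235.99
= 26.8098 days

26.8098 days


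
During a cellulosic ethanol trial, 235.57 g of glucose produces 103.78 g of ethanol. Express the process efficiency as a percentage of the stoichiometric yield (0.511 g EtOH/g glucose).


Fermentation efficiency = (actual / (0.511 * glucose)) * 100
= (103.78 / (0.511 * 235.57)) * 100
= 86.2130%

86.2130%


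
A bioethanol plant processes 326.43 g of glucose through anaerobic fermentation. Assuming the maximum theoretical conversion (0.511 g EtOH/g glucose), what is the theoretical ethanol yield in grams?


Theoretical ethanol yield: m_EtOH = 0.511 * m_glucose
m_EtOH = 0.511 * 326.43 = 166.8057 g

166.8057 g


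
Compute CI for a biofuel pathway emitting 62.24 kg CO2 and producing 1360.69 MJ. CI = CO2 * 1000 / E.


CI = CO2 * 1000 / E
= 62.24 * 1000 / 1360.69
= 45.7415 g CO2/MJ

45.7415 g CO2/MJ


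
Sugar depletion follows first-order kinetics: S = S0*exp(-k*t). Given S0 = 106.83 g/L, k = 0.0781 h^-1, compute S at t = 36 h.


S = S0 * exp(-k * t)
S = 106.83 * exp(-0.0781 * 36)
S = 6.4214 g/L

6.4214 g/L


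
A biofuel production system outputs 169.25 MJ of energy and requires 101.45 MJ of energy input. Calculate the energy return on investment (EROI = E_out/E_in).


EROI = E_out / E_in
= 169.25 / 101.45
= 1.6683

1.6683


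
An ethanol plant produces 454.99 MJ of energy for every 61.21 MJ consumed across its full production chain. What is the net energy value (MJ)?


NEV = E_out - E_in
= 454.99 - 61.21
= 393.7800 MJ

393.7800 MJ


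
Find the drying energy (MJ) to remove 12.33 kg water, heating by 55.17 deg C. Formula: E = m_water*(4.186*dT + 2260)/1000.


E = m_water * (4.186 * dT + 2260) / 1000
= 12.33 * (4.186 * 55.17 + 2260) / 1000
= 30.7133 MJ

30.7133 MJ


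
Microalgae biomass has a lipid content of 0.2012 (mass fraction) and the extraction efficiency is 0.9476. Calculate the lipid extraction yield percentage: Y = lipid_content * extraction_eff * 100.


Y = lipid_content * extraction_eff * 100
= 0.2012 * 0.9476 * 100
= 19.0657%

19.0657%


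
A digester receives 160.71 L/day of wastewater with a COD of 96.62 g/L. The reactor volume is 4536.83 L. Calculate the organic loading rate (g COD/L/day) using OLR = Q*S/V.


OLR = Q * S / V
= 160.71 * 96.62 / 4536.83
= 3.4226 g/L/day

3.4226 g/L/day


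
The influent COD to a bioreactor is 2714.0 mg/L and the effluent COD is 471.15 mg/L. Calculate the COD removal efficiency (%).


eta = (COD_in - COD_out) / COD_in * 100
= (2714.0 - 471.15) / 2714.0 * 100
= 82.6400%

82.6400%


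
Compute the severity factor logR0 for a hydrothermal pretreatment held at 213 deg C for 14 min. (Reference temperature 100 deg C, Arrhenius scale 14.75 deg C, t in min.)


logR0 = log10(t * exp((T - 100) / 14.75))
= log10(14 * exp((213 - 100) / 14.75))
= 4.4733

4.4733


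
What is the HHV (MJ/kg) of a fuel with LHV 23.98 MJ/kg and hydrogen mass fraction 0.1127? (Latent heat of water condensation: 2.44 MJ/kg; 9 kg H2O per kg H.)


HHV = LHV + H_frac * 9 * 2.44
= 23.98 + 0.1127 * 9 * 2.44
= 26.4549 MJ/kg

26.4549 MJ/kg


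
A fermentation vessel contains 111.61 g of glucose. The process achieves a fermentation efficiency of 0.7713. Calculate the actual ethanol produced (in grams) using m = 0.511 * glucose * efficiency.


Actual ethanol: m = 0.511 * 111.61 * 0.7713
m = 43.9893 g

43.9893 g


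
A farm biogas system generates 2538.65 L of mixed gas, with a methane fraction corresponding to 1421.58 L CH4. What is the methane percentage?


CH4% = V_CH4 / V_total * 100
= 1421.58 / 2538.65 * 100
= 55.9975%

55.9975%


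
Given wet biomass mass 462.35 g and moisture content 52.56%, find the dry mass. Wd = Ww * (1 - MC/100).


Wd = Ww * (1 - MC/100)
= 462.35 * (1 - 52.56/100)
= 219.3388 g

219.3388 g


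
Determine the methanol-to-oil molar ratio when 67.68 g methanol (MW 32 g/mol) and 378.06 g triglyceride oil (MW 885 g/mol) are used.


Molar ratio = n_MeOH / n_oil = (MeOH/32) / (oil/885) = (MeOH * 885) / (32 * oil)
= (67.68 * 885) / (32 * 378.06)
= 4.9510

4.9510


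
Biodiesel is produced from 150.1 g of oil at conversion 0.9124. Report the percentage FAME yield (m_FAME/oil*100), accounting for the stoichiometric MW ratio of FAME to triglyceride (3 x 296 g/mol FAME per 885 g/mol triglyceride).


m_FAME = oil * conv * (3 * 296 / 885) = oil * conv * (888/885)
= 150.1 * 0.9124 * 888 / 885
= 137.4155 g
Y = m_FAME / oil * 100 = conv * (888/885) * 100
= 0.9124 * 888 / 885 * 100
= 91.55%

91.55%


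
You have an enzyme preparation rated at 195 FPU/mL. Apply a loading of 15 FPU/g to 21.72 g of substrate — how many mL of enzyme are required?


V = dosage * m_sub / activity
V = 15 * 21.72 / 195
V = 1.6708 mL

1.6708 mL


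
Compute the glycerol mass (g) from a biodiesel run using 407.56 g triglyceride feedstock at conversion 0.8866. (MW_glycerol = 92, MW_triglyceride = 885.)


glycerol = oil * conv * (92/885)
= 407.56 * 0.8866 * 92 / 885
= 37.5633 g

37.5633 g


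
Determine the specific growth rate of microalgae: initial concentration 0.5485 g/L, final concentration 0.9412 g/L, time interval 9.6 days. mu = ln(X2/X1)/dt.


mu = ln(X2/X1) / dt
= ln(0.9412/0.5485) / 9.6
= 0.0562 per day

0.0562 per day


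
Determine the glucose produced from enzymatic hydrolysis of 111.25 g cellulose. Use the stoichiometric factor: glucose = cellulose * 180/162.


glucose = cellulose * 180/162
= 111.25 * 180/162
= 123.6111 g

123.6111 g


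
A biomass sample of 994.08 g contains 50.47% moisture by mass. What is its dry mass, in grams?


Wd = Ww * (1 - MC/100)
= 994.08 * (1 - 50.47/100)
= 492.3678 g

492.3678 g


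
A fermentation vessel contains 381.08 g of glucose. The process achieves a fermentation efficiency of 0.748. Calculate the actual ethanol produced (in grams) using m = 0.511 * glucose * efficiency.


Actual ethanol: m = 0.511 * 381.08 * 0.748
m = 145.6594 g

145.6594 g


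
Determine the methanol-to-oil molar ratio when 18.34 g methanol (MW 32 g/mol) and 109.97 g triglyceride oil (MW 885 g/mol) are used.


Molar ratio = n_MeOH / n_oil = (MeOH/32) / (oil/885) = (MeOH * 885) / (32 * oil)
= (18.34 * 885) / (32 * 109.97)
= 4.6123

4.6123


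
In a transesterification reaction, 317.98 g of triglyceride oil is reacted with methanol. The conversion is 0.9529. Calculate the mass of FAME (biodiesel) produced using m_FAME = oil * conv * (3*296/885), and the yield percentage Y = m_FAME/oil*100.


m_FAME = oil * conv * (3 * 296 / 885) = oil * conv * (888/885)
= 317.98 * 0.9529 * 888 / 885
= 304.0303 g
Y = m_FAME / oil * 100 = conv * (888/885) * 100
= 0.9529 * 888 / 885 * 100
= 95.61%

304.0303 g FAME; Y = 95.61%


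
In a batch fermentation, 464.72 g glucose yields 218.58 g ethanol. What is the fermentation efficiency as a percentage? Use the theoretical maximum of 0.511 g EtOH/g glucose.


Fermentation efficiency = (actual / (0.511 * glucose)) * 100
= (218.58 / (0.511 * 464.72)) * 100
= 92.0446%

92.0446%


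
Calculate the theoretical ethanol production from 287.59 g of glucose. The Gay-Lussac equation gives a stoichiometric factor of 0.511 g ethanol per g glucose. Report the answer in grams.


Theoretical ethanol yield: m_EtOH = 0.511 * m_glucose
m_EtOH = 0.511 * 287.59 = 146.9585 g

146.9585 g


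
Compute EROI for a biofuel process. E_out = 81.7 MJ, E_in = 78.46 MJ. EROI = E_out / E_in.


EROI = E_out / E_in
= 81.7 / 78.46
= 1.0413

1.0413


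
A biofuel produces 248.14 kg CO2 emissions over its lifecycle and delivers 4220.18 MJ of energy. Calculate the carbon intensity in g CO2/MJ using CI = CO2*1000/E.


CI = CO2 * 1000 / E
= 248.14 * 1000 / 4220.18
= 58.7984 g CO2/MJ

58.7984 g CO2/MJ


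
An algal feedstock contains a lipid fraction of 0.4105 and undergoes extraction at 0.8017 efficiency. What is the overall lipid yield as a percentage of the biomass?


Y = lipid_content * extraction_eff * 100
= 0.4105 * 0.8017 * 100
= 32.9098%

32.9098%


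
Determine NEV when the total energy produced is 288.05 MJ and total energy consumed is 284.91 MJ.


NEV = E_out - E_in
= 288.05 - 284.91
= 3.1400 MJ

3.1400 MJ


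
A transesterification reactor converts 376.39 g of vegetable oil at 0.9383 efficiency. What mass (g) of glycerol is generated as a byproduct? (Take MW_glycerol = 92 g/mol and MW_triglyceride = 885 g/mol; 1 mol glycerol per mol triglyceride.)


glycerol = oil * conv * (92/885)
= 376.39 * 0.9383 * 92 / 885
= 36.7134 g

36.7134 g


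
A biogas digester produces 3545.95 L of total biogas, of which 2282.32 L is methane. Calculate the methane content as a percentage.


CH4% = V_CH4 / V_total * 100
= 2282.32 / 3545.95 * 100
= 64.3641%

64.3641%


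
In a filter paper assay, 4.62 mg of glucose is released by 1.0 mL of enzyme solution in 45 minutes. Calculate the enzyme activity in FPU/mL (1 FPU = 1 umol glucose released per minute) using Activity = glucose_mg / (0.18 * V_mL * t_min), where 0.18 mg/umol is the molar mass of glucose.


Activity = glucose_mg / (0.18 mg/umol * V_mL * t_min)
= 4.62 / (0.18 * 1.0 * 45)
= 0.5704 FPU/mL

0.5704 FPU/mL


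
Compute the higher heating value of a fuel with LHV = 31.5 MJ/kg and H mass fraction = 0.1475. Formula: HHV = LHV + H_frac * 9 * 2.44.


HHV = LHV + H_frac * 9 * 2.44
= 31.5 + 0.1475 * 9 * 2.44
= 34.7391 MJ/kg

34.7391 MJ/kg


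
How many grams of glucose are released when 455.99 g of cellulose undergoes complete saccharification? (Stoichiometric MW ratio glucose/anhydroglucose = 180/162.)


glucose = cellulose * 180/162
= 455.99 * 180/162
= 506.6556 g

506.6556 g


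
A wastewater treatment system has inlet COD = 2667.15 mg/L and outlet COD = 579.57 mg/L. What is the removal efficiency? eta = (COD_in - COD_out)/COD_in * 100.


eta = (COD_in - COD_out) / COD_in * 100
= (2667.15 - 579.57) / 2667.15 * 100
= 78.2701%

78.2701%


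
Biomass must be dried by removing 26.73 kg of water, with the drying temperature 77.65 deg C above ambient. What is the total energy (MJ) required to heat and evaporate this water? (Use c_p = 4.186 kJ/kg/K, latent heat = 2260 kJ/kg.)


E = m_water * (4.186 * dT + 2260) / 1000
= 26.73 * (4.186 * 77.65 + 2260) / 1000
= 69.0982 MJ

69.0982 MJ


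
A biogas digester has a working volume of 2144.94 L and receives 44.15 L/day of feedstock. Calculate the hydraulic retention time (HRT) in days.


HRT = V / Q
= 2144.94 / 44.15
= 48.5830 days

48.5830 days


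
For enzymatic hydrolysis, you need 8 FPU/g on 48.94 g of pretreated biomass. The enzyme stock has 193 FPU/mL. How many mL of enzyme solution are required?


V = dosage * m_sub / activity
V = 8 * 48.94 / 193
V = 2.0286 mL

2.0286 mL


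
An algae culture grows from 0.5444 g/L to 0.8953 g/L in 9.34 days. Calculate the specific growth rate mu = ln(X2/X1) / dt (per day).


mu = ln(X2/X1) / dt
= ln(0.8953/0.5444) / 9.34
= 0.0533 per day

0.0533 per day


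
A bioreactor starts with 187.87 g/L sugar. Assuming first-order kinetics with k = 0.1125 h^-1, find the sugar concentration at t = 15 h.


S = S0 * exp(-k * t)
S = 187.87 * exp(-0.1125 * 15)
S = 34.7525 g/L

34.7525 g/L


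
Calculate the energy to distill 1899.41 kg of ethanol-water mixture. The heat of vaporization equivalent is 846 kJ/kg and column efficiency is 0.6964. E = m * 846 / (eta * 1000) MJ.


E = m * 846 / (eta * 1000)
= 1899.41 * 846 / (0.6964 * 1000)
= 2307.4395 MJ

2307.4395 MJ


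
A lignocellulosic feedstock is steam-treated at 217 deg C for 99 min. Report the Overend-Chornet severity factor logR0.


logR0 = log10(t * exp((T - 100) / 14.75))
= log10(99 * exp((217 - 100) / 14.75))
= 5.4405

5.4405


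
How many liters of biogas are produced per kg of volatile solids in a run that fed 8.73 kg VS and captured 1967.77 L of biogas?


Y = V / VS
= 1967.77 / 8.73
= 225.4032 L/kg VS

225.4032 L/kg VS


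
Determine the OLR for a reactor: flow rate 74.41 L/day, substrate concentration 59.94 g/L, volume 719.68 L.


OLR = Q * S / V
= 74.41 * 59.94 / 719.68
= 6.1974 g/L/day

6.1974 g/L/day


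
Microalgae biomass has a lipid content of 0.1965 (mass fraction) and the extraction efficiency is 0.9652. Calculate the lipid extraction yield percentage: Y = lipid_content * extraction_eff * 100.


Y = lipid_content * extraction_eff * 100
= 0.1965 * 0.9652 * 100
= 18.9662%

18.9662%


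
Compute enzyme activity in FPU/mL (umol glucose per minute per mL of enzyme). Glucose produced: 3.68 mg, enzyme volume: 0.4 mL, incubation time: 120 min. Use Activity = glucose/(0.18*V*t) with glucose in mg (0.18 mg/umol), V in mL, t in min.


Activity = glucose_mg / (0.18 mg/umol * V_mL * t_min)
= 3.68 / (0.18 * 0.4 * 120)
= 0.4259 FPU/mL

0.4259 FPU/mL


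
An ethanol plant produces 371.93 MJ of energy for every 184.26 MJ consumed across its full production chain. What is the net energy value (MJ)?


NEV = E_out - E_in
= 371.93 - 184.26
= 187.6700 MJ

187.6700 MJ


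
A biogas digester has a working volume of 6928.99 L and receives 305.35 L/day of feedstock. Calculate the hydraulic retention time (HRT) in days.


HRT = V / Q
= 6928.99 / 305.35
= 22.6920 days

22.6920 days


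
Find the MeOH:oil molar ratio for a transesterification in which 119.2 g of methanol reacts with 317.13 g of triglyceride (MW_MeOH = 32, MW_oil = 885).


Molar ratio = n_MeOH / n_oil = (MeOH/32) / (oil/885) = (MeOH * 885) / (32 * oil)
= (119.2 * 885) / (32 * 317.13)
= 10.3952

10.3952


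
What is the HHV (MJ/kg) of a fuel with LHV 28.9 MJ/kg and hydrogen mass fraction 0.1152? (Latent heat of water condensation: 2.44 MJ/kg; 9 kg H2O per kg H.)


HHV = LHV + H_frac * 9 * 2.44
= 28.9 + 0.1152 * 9 * 2.44
= 31.4298 MJ/kg

31.4298 MJ/kg


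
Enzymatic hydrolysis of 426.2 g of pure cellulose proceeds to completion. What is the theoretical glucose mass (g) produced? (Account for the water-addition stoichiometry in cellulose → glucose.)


glucose = cellulose * 180/162
= 426.2 * 180/162
= 473.5556 g

473.5556 g


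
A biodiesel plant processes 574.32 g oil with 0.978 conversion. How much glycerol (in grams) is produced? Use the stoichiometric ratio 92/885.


glycerol = oil * conv * (92/885)
= 574.32 * 0.978 * 92 / 885
= 58.3898 g

58.3898 g


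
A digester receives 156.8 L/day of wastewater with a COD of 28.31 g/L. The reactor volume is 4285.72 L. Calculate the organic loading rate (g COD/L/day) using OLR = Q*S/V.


OLR = Q * S / V
= 156.8 * 28.31 / 4285.72
= 1.0358 g/L/day

1.0358 g/L/day


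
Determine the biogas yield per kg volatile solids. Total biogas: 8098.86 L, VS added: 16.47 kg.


Y = V / VS
= 8098.86 / 16.47
= 491.7341 L/kg VS

491.7341 L/kg VS


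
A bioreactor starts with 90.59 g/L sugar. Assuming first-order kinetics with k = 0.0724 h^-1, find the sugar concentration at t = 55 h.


S = S0 * exp(-k * t)
S = 90.59 * exp(-0.0724 * 55)
S = 1.6893 g/L

1.6893 g/L


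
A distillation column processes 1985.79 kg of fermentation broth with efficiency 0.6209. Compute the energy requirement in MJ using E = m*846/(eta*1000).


E = m * 846 / (eta * 1000)
= 1985.79 * 846 / (0.6209 * 1000)
= 2705.7148 MJ

2705.7148 MJ


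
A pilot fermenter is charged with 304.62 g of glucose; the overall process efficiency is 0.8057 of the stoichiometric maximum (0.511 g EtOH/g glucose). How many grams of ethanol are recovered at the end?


Actual ethanol: m = 0.511 * 304.62 * 0.8057
m = 125.4159 g

125.4159 g


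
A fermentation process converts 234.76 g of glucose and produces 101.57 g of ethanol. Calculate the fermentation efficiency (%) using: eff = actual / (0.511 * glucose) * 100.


Fermentation efficiency = (actual / (0.511 * glucose)) * 100
= (101.57 / (0.511 * 234.76)) * 100
= 84.6682%

84.6682%


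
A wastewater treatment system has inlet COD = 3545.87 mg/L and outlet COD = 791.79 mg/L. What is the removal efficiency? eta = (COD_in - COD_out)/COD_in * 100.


eta = (COD_in - COD_out) / COD_in * 100
= (3545.87 - 791.79) / 3545.87 * 100
= 77.6701%

77.6701%


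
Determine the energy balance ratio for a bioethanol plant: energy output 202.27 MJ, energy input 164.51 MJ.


EROI = E_out / E_in
= 202.27 / 164.51
= 1.2295

1.2295


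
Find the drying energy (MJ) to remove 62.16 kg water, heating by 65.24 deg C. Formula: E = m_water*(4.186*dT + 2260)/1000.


E = m_water * (4.186 * dT + 2260) / 1000
= 62.16 * (4.186 * 65.24 + 2260) / 1000
= 157.4572 MJ

157.4572 MJ


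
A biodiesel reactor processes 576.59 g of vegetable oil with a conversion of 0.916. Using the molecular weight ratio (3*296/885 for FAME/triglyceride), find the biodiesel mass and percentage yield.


m_FAME = oil * conv * (3 * 296 / 885) = oil * conv * (888/885)
= 576.59 * 0.916 * 888 / 885
= 529.9468 g
Y = m_FAME / oil * 100 = conv * (888/885) * 100
= 0.916 * 888 / 885 * 100
= 91.91%

529.9468 g FAME; Y = 91.91%


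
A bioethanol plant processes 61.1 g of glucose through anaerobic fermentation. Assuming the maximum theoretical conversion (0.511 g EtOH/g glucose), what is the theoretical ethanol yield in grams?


Theoretical ethanol yield: m_EtOH = 0.511 * m_glucose
m_EtOH = 0.511 * 61.1 = 31.2221 g

31.2221 g


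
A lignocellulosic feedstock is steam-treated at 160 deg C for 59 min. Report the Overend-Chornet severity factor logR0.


logR0 = log10(t * exp((T - 100) / 14.75))
= log10(59 * exp((160 - 100) / 14.75))
= 3.5375

3.5375


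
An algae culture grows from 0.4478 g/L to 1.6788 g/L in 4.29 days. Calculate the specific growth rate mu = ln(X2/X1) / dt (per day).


mu = ln(X2/X1) / dt
= ln(1.6788/0.4478) / 4.29
= 0.3080 per day

0.3080 per day


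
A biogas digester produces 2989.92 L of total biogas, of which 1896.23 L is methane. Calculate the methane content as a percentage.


CH4% = V_CH4 / V_total * 100
= 1896.23 / 2989.92 * 100
= 63.4208%

63.4208%


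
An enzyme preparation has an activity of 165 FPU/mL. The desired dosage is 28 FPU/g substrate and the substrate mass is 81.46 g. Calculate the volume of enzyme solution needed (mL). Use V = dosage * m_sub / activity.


V = dosage * m_sub / activity
V = 28 * 81.46 / 165
V = 13.8235 mL

13.8235 mL


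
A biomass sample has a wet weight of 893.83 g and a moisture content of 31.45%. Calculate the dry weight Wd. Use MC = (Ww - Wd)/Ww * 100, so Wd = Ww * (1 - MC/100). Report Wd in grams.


Wd = Ww * (1 - MC/100)
= 893.83 * (1 - 31.45/100)
= 612.7205 g

612.7205 g


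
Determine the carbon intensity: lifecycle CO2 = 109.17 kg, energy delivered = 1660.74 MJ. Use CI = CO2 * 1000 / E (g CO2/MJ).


CI = CO2 * 1000 / E
= 109.17 * 1000 / 1660.74
= 65.7358 g CO2/MJ

65.7358 g CO2/MJ


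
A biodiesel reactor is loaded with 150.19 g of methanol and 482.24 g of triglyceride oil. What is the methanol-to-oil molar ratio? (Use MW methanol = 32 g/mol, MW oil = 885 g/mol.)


Molar ratio = n_MeOH / n_oil = (MeOH/32) / (oil/885) = (MeOH * 885) / (32 * oil)
= (150.19 * 885) / (32 * 482.24)
= 8.6133

8.6133


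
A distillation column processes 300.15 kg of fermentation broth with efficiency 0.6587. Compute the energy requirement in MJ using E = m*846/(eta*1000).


E = m * 846 / (eta * 1000)
= 300.15 * 846 / (0.6587 * 1000)
= 385.4970 MJ

385.4970 MJ


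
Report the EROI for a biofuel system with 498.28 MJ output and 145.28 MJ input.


EROI = E_out / E_in
= 498.28 / 145.28
= 3.4298

3.4298


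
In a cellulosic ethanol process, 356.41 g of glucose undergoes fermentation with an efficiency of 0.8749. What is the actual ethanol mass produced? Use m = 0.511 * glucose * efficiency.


Actual ethanol: m = 0.511 * 356.41 * 0.8749
m = 159.3416 g

159.3416 g


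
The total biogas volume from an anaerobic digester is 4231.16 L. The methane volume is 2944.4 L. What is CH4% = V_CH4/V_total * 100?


CH4% = V_CH4 / V_total * 100
= 2944.4 / 4231.16 * 100
= 69.5885%

69.5885%


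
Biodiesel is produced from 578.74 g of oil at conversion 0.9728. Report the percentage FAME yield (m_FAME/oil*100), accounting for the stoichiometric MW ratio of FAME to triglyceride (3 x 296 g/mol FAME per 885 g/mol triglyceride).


m_FAME = oil * conv * (3 * 296 / 885) = oil * conv * (888/885)
= 578.74 * 0.9728 * 888 / 885
= 564.9067 g
Y = m_FAME / oil * 100 = conv * (888/885) * 100
= 0.9728 * 888 / 885 * 100
= 97.61%

97.61%


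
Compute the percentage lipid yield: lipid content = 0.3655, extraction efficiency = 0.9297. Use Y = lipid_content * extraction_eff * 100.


Y = lipid_content * extraction_eff * 100
= 0.3655 * 0.9297 * 100
= 33.9805%

33.9805%


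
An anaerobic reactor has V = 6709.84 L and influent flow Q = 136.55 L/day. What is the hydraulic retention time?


HRT = V / Q
= 6709.84 / 136.55
= 49.1383 days

49.1383 days


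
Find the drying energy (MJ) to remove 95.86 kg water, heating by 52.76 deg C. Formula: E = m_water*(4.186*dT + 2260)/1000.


E = m_water * (4.186 * dT + 2260) / 1000
= 95.86 * (4.186 * 52.76 + 2260) / 1000
= 237.8146 MJ

237.8146 MJ


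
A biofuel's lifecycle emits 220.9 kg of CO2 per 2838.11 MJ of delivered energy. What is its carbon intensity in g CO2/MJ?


CI = CO2 * 1000 / E
= 220.9 * 1000 / 2838.11
= 77.8335 g CO2/MJ

77.8335 g CO2/MJ


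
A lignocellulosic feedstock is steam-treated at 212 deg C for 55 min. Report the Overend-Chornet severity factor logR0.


logR0 = log10(t * exp((T - 100) / 14.75))
= log10(55 * exp((212 - 100) / 14.75))
= 5.0381

5.0381


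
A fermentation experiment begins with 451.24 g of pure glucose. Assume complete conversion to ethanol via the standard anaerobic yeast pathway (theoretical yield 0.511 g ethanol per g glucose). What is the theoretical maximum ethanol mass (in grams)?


Theoretical ethanol yield: m_EtOH = 0.511 * m_glucose
m_EtOH = 0.511 * 451.24 = 230.5836 g

230.5836 g


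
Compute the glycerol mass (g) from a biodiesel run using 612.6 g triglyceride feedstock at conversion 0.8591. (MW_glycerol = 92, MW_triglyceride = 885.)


glycerol = oil * conv * (92/885)
= 612.6 * 0.8591 * 92 / 885
= 54.7098 g

54.7098 g


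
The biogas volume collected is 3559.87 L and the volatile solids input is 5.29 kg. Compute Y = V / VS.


Y = V / VS
= 3559.87 / 5.29
= 672.9433 L/kg VS

672.9433 L/kg VS


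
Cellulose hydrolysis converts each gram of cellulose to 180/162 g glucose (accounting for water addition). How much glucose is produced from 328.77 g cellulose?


glucose = cellulose * 180/162
= 328.77 * 180/162
= 365.3000 g

365.3000 g


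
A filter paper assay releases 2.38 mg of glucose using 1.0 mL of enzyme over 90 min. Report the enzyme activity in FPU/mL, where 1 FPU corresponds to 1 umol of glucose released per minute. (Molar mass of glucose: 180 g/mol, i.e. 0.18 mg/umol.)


Activity = glucose_mg / (0.18 mg/umol * V_mL * t_min)
= 2.38 / (0.18 * 1.0 * 90)
= 0.1469 FPU/mL

0.1469 FPU/mL


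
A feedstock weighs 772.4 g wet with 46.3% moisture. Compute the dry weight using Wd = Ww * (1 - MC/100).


Wd = Ww * (1 - MC/100)
= 772.4 * (1 - 46.3/100)
= 414.7788 g

414.7788 g
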